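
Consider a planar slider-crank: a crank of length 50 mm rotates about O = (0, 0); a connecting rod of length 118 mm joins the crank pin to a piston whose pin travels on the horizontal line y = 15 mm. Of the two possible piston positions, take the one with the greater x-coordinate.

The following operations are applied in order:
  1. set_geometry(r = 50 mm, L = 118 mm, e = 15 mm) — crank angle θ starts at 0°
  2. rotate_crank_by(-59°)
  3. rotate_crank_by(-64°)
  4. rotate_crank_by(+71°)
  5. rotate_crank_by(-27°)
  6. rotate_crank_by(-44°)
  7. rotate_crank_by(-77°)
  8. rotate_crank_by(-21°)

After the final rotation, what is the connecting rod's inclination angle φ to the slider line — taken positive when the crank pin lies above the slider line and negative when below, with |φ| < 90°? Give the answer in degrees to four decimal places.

8.6775

set_geometry: r = 50 mm, L = 118 mm, e = 15 mm; θ ← 0°
rotate_crank_by(-59°): θ ← 0° -59° = -59°
rotate_crank_by(-64°): θ ← -59° -64° = -123°
rotate_crank_by(+71°): θ ← -123° +71° = -52°
rotate_crank_by(-27°): θ ← -52° -27° = -79°
rotate_crank_by(-44°): θ ← -79° -44° = -123°
rotate_crank_by(-77°): θ ← -123° -77° = -200°
rotate_crank_by(-21°): θ ← -200° -21° = -221°
crank pin P = (r cos θ, r sin θ) = (-37.735479, 32.802951)
h = r sin θ − e = 32.802951 − 15 = 17.802951
sin φ = h / L = 17.802951 / 118 = 0.15087247
φ = arcsin(0.15087247) = 8.677491°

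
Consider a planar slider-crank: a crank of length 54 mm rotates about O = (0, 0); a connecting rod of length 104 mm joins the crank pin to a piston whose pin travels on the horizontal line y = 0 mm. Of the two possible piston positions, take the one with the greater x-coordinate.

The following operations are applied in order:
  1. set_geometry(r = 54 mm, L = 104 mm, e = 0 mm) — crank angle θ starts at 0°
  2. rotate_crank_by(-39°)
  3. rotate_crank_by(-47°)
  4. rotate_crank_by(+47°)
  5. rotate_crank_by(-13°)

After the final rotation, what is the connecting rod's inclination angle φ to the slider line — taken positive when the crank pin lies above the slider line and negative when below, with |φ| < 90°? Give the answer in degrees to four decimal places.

set_geometry: r = 54 mm, L = 104 mm, e = 0 mm; θ ← 0°
rotate_crank_by(-39°): θ ← 0° -39° = -39°
rotate_crank_by(-47°): θ ← -39° -47° = -86°
rotate_crank_by(+47°): θ ← -86° +47° = -39°
rotate_crank_by(-13°): θ ← -39° -13° = -52°
crank pin P = (r cos θ, r sin θ) = (33.245720, -42.552581)
h = r sin θ − e = -42.552581 − 0 = -42.552581
sin φ = h / L = -42.552581 / 104 = -0.40915943
φ = arcsin(-0.40915943) = -24.152042°

-24.1520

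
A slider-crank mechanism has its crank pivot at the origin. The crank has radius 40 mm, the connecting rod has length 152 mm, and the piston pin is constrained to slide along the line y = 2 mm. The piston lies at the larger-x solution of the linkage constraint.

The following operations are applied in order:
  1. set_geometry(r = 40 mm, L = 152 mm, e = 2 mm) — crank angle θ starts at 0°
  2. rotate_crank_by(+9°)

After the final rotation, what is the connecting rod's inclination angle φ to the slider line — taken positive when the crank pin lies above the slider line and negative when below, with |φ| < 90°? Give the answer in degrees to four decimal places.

1.6050

set_geometry: r = 40 mm, L = 152 mm, e = 2 mm; θ ← 0°
rotate_crank_by(+9°): θ ← 0° +9° = 9°
crank pin P = (r cos θ, r sin θ) = (39.507534, 6.257379)
h = r sin θ − e = 6.257379 − 2 = 4.257379
sin φ = h / L = 4.257379 / 152 = 0.02800907
φ = arcsin(0.02800907) = 1.605011°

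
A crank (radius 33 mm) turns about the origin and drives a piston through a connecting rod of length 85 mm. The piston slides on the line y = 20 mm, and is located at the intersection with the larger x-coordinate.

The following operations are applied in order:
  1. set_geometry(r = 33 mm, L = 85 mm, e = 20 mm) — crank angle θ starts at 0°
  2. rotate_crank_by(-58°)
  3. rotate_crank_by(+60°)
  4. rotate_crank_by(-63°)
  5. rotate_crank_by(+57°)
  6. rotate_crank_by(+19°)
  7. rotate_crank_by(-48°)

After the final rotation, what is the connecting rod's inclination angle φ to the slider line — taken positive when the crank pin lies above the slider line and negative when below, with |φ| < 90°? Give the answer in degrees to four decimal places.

-26.5349

set_geometry: r = 33 mm, L = 85 mm, e = 20 mm; θ ← 0°
rotate_crank_by(-58°): θ ← 0° -58° = -58°
rotate_crank_by(+60°): θ ← -58° +60° = 2°
rotate_crank_by(-63°): θ ← 2° -63° = -61°
rotate_crank_by(+57°): θ ← -61° +57° = -4°
rotate_crank_by(+19°): θ ← -4° +19° = 15°
rotate_crank_by(-48°): θ ← 15° -48° = -33°
crank pin P = (r cos θ, r sin θ) = (27.676129, -17.973088)
h = r sin θ − e = -17.973088 − 20 = -37.973088
sin φ = h / L = -37.973088 / 85 = -0.44674221
φ = arcsin(-0.44674221) = -26.534859°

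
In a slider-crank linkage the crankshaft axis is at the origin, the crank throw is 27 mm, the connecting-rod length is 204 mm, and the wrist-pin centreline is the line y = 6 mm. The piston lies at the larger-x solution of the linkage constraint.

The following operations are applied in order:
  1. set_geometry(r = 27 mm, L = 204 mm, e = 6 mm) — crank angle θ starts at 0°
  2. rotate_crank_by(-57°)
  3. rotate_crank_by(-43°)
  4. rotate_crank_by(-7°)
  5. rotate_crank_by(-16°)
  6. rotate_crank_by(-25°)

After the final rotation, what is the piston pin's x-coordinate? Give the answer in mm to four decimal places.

set_geometry: r = 27 mm, L = 204 mm, e = 6 mm; θ ← 0°
rotate_crank_by(-57°): θ ← 0° -57° = -57°
rotate_crank_by(-43°): θ ← -57° -43° = -100°
rotate_crank_by(-7°): θ ← -100° -7° = -107°
rotate_crank_by(-16°): θ ← -107° -16° = -123°
rotate_crank_by(-25°): θ ← -123° -25° = -148°
crank pin P = (r cos θ, r sin θ) = (-22.897299, -14.307820)
h = r sin θ − e = -14.307820 − 6 = -20.307820
x = r cos θ + √(L² − h²) = -22.897299 + √(41616.0 − 412.4076) = -22.897299 + 202.986680 = 180.089382

180.0894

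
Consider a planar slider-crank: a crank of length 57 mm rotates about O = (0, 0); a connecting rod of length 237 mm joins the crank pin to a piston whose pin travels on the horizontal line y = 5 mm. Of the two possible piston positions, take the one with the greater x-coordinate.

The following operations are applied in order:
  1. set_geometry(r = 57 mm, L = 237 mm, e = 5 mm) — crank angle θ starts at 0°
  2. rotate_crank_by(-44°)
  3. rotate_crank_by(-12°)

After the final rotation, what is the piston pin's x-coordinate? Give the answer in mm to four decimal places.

263.0415

set_geometry: r = 57 mm, L = 237 mm, e = 5 mm; θ ← 0°
rotate_crank_by(-44°): θ ← 0° -44° = -44°
rotate_crank_by(-12°): θ ← -44° -12° = -56°
crank pin P = (r cos θ, r sin θ) = (31.873995, -47.255142)
h = r sin θ − e = -47.255142 − 5 = -52.255142
x = r cos θ + √(L² − h²) = 31.873995 + √(56169.0 − 2730.5998) = 31.873995 + 231.167472 = 263.041468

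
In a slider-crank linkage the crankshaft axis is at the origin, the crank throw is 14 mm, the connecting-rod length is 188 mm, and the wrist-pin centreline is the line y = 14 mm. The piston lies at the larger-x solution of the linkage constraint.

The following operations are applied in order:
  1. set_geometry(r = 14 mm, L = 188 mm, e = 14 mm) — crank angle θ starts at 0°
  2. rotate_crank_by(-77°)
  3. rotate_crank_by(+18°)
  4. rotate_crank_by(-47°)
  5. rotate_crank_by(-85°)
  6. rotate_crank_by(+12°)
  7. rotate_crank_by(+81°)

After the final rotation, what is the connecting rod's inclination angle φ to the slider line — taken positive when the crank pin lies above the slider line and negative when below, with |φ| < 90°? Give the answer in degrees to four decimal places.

-8.5233

set_geometry: r = 14 mm, L = 188 mm, e = 14 mm; θ ← 0°
rotate_crank_by(-77°): θ ← 0° -77° = -77°
rotate_crank_by(+18°): θ ← -77° +18° = -59°
rotate_crank_by(-47°): θ ← -59° -47° = -106°
rotate_crank_by(-85°): θ ← -106° -85° = -191°
rotate_crank_by(+12°): θ ← -191° +12° = -179°
rotate_crank_by(+81°): θ ← -179° +81° = -98°
crank pin P = (r cos θ, r sin θ) = (-1.948423, -13.863753)
h = r sin θ − e = -13.863753 − 14 = -27.863753
sin φ = h / L = -27.863753 / 188 = -0.14821145
φ = arcsin(-0.14821145) = -8.523292°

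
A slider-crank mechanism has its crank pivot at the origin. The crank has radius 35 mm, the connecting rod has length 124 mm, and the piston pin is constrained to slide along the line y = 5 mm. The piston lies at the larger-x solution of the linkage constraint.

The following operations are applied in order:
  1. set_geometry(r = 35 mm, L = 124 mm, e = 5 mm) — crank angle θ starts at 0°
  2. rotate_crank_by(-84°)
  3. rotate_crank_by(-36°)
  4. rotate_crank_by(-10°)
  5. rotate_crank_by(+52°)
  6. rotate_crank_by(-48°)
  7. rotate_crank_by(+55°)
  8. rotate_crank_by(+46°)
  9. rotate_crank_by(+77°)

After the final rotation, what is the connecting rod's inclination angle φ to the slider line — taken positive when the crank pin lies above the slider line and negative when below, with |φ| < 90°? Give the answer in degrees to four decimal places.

10.4921

set_geometry: r = 35 mm, L = 124 mm, e = 5 mm; θ ← 0°
rotate_crank_by(-84°): θ ← 0° -84° = -84°
rotate_crank_by(-36°): θ ← -84° -36° = -120°
rotate_crank_by(-10°): θ ← -120° -10° = -130°
rotate_crank_by(+52°): θ ← -130° +52° = -78°
rotate_crank_by(-48°): θ ← -78° -48° = -126°
rotate_crank_by(+55°): θ ← -126° +55° = -71°
rotate_crank_by(+46°): θ ← -71° +46° = -25°
rotate_crank_by(+77°): θ ← -25° +77° = 52°
crank pin P = (r cos θ, r sin θ) = (21.548152, 27.580376)
h = r sin θ − e = 27.580376 − 5 = 22.580376
sin φ = h / L = 22.580376 / 124 = 0.18209981
φ = arcsin(0.18209981) = 10.492092°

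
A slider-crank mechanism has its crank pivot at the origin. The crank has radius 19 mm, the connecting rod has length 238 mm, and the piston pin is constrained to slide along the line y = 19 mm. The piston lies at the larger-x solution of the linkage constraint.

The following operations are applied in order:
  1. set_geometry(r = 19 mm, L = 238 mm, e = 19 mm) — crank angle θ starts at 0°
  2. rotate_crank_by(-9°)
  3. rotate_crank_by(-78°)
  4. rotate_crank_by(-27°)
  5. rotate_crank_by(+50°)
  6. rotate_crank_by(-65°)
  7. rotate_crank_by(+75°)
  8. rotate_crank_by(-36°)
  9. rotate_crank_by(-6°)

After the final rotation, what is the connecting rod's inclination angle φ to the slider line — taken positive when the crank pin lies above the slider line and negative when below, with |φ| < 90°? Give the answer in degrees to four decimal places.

set_geometry: r = 19 mm, L = 238 mm, e = 19 mm; θ ← 0°
rotate_crank_by(-9°): θ ← 0° -9° = -9°
rotate_crank_by(-78°): θ ← -9° -78° = -87°
rotate_crank_by(-27°): θ ← -87° -27° = -114°
rotate_crank_by(+50°): θ ← -114° +50° = -64°
rotate_crank_by(-65°): θ ← -64° -65° = -129°
rotate_crank_by(+75°): θ ← -129° +75° = -54°
rotate_crank_by(-36°): θ ← -54° -36° = -90°
rotate_crank_by(-6°): θ ← -90° -6° = -96°
crank pin P = (r cos θ, r sin θ) = (-1.986041, -18.895916)
h = r sin θ − e = -18.895916 − 19 = -37.895916
sin φ = h / L = -37.895916 / 238 = -0.15922654
φ = arcsin(-0.15922654) = -9.162005°

-9.1620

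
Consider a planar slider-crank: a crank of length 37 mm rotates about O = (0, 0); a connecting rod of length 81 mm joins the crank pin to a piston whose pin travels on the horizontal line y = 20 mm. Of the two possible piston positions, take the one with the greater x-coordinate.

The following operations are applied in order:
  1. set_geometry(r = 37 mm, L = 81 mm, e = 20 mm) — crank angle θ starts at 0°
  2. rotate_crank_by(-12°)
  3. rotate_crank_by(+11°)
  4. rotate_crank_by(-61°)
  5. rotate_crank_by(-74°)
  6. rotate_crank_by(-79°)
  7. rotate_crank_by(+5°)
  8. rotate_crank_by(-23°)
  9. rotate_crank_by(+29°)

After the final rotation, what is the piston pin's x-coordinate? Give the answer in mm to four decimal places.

47.0474

set_geometry: r = 37 mm, L = 81 mm, e = 20 mm; θ ← 0°
rotate_crank_by(-12°): θ ← 0° -12° = -12°
rotate_crank_by(+11°): θ ← -12° +11° = -1°
rotate_crank_by(-61°): θ ← -1° -61° = -62°
rotate_crank_by(-74°): θ ← -62° -74° = -136°
rotate_crank_by(-79°): θ ← -136° -79° = -215°
rotate_crank_by(+5°): θ ← -215° +5° = -210°
rotate_crank_by(-23°): θ ← -210° -23° = -233°
rotate_crank_by(+29°): θ ← -233° +29° = -204°
crank pin P = (r cos θ, r sin θ) = (-33.801182, 15.049256)
h = r sin θ − e = 15.049256 − 20 = -4.950744
x = r cos θ + √(L² − h²) = -33.801182 + √(6561.0 − 24.5099) = -33.801182 + 80.848563 = 47.047381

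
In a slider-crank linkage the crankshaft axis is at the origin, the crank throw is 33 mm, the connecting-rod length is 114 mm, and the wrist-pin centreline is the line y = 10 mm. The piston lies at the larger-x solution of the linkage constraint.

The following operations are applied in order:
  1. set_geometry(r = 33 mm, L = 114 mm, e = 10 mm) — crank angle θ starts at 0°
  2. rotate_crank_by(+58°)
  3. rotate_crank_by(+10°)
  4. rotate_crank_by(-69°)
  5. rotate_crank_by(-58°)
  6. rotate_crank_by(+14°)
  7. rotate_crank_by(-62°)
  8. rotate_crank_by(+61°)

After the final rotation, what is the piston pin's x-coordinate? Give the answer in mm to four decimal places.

set_geometry: r = 33 mm, L = 114 mm, e = 10 mm; θ ← 0°
rotate_crank_by(+58°): θ ← 0° +58° = 58°
rotate_crank_by(+10°): θ ← 58° +10° = 68°
rotate_crank_by(-69°): θ ← 68° -69° = -1°
rotate_crank_by(-58°): θ ← -1° -58° = -59°
rotate_crank_by(+14°): θ ← -59° +14° = -45°
rotate_crank_by(-62°): θ ← -45° -62° = -107°
rotate_crank_by(+61°): θ ← -107° +61° = -46°
crank pin P = (r cos θ, r sin θ) = (22.923726, -23.738213)
h = r sin θ − e = -23.738213 − 10 = -33.738213
x = r cos θ + √(L² − h²) = 22.923726 + √(12996.0 − 1138.2670) = 22.923726 + 108.893218 = 131.816944

131.8169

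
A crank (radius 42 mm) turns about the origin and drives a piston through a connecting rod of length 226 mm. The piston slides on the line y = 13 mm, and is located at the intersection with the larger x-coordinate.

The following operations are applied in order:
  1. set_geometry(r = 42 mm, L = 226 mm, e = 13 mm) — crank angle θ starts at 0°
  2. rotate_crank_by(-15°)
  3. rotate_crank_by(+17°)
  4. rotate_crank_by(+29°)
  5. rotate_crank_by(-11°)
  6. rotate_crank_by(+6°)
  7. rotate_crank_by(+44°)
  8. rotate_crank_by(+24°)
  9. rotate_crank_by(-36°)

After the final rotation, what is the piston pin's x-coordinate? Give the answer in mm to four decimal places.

247.1220

set_geometry: r = 42 mm, L = 226 mm, e = 13 mm; θ ← 0°
rotate_crank_by(-15°): θ ← 0° -15° = -15°
rotate_crank_by(+17°): θ ← -15° +17° = 2°
rotate_crank_by(+29°): θ ← 2° +29° = 31°
rotate_crank_by(-11°): θ ← 31° -11° = 20°
rotate_crank_by(+6°): θ ← 20° +6° = 26°
rotate_crank_by(+44°): θ ← 26° +44° = 70°
rotate_crank_by(+24°): θ ← 70° +24° = 94°
rotate_crank_by(-36°): θ ← 94° -36° = 58°
crank pin P = (r cos θ, r sin θ) = (22.256609, 35.618020)
h = r sin θ − e = 35.618020 − 13 = 22.618020
x = r cos θ + √(L² − h²) = 22.256609 + √(51076.0 − 511.5748) = 22.256609 + 224.865349 = 247.121958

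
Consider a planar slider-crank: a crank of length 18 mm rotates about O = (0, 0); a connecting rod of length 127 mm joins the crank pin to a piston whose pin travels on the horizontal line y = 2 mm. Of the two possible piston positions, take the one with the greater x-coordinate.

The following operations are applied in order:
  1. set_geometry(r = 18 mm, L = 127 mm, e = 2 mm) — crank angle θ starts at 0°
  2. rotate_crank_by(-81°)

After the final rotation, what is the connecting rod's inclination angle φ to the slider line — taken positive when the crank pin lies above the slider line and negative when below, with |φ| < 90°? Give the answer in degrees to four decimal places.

set_geometry: r = 18 mm, L = 127 mm, e = 2 mm; θ ← 0°
rotate_crank_by(-81°): θ ← 0° -81° = -81°
crank pin P = (r cos θ, r sin θ) = (2.815820, -17.778390)
h = r sin θ − e = -17.778390 − 2 = -19.778390
sin φ = h / L = -19.778390 / 127 = -0.15573536
φ = arcsin(-0.15573536) = -8.959447°

-8.9594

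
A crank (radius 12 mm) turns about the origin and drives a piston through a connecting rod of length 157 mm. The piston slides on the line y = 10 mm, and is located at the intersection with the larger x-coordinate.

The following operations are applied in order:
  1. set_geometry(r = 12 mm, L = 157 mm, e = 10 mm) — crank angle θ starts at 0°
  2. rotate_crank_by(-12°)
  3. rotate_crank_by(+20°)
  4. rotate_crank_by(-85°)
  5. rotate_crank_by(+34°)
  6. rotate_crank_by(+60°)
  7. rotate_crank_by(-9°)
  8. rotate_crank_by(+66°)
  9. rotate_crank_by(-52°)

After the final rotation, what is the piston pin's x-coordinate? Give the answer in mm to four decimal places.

168.0297

set_geometry: r = 12 mm, L = 157 mm, e = 10 mm; θ ← 0°
rotate_crank_by(-12°): θ ← 0° -12° = -12°
rotate_crank_by(+20°): θ ← -12° +20° = 8°
rotate_crank_by(-85°): θ ← 8° -85° = -77°
rotate_crank_by(+34°): θ ← -77° +34° = -43°
rotate_crank_by(+60°): θ ← -43° +60° = 17°
rotate_crank_by(-9°): θ ← 17° -9° = 8°
rotate_crank_by(+66°): θ ← 8° +66° = 74°
rotate_crank_by(-52°): θ ← 74° -52° = 22°
crank pin P = (r cos θ, r sin θ) = (11.126206, 4.495279)
h = r sin θ − e = 4.495279 − 10 = -5.504721
x = r cos θ + √(L² − h²) = 11.126206 + √(24649.0 − 30.3020) = 11.126206 + 156.903467 = 168.029674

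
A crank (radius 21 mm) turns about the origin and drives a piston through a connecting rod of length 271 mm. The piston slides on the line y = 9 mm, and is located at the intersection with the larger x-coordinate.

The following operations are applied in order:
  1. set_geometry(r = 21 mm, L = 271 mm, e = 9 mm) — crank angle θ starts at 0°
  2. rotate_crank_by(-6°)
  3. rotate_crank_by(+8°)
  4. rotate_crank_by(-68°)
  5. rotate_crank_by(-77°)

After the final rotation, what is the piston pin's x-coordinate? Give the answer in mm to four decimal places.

253.3634

set_geometry: r = 21 mm, L = 271 mm, e = 9 mm; θ ← 0°
rotate_crank_by(-6°): θ ← 0° -6° = -6°
rotate_crank_by(+8°): θ ← -6° +8° = 2°
rotate_crank_by(-68°): θ ← 2° -68° = -66°
rotate_crank_by(-77°): θ ← -66° -77° = -143°
crank pin P = (r cos θ, r sin θ) = (-16.771346, -12.638115)
h = r sin θ − e = -12.638115 − 9 = -21.638115
x = r cos θ + √(L² − h²) = -16.771346 + √(73441.0 − 468.2080) = -16.771346 + 270.134766 = 253.363421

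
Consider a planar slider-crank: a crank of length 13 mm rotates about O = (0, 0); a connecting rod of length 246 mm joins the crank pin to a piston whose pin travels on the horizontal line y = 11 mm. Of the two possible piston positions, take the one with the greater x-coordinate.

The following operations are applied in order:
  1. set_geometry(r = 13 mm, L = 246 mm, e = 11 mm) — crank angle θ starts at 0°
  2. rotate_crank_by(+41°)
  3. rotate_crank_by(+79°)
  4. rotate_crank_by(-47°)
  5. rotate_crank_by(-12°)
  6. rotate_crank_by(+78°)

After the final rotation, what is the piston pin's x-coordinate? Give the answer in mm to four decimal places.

set_geometry: r = 13 mm, L = 246 mm, e = 11 mm; θ ← 0°
rotate_crank_by(+41°): θ ← 0° +41° = 41°
rotate_crank_by(+79°): θ ← 41° +79° = 120°
rotate_crank_by(-47°): θ ← 120° -47° = 73°
rotate_crank_by(-12°): θ ← 73° -12° = 61°
rotate_crank_by(+78°): θ ← 61° +78° = 139°
crank pin P = (r cos θ, r sin θ) = (-9.811225, 8.528767)
h = r sin θ − e = 8.528767 − 11 = -2.471233
x = r cos θ + √(L² − h²) = -9.811225 + √(60516.0 − 6.1070) = -9.811225 + 245.987587 = 236.176363

236.1764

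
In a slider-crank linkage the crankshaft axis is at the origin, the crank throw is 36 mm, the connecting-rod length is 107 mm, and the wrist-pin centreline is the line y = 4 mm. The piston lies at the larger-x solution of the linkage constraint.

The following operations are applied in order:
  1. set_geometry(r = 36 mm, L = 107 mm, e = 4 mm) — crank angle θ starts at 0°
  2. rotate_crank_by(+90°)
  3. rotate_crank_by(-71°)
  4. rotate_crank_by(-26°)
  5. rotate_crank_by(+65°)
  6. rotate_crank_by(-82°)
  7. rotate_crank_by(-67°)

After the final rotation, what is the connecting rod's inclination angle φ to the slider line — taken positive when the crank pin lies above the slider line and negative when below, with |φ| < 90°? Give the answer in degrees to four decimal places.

set_geometry: r = 36 mm, L = 107 mm, e = 4 mm; θ ← 0°
rotate_crank_by(+90°): θ ← 0° +90° = 90°
rotate_crank_by(-71°): θ ← 90° -71° = 19°
rotate_crank_by(-26°): θ ← 19° -26° = -7°
rotate_crank_by(+65°): θ ← -7° +65° = 58°
rotate_crank_by(-82°): θ ← 58° -82° = -24°
rotate_crank_by(-67°): θ ← -24° -67° = -91°
crank pin P = (r cos θ, r sin θ) = (-0.628287, -35.994517)
h = r sin θ − e = -35.994517 − 4 = -39.994517
sin φ = h / L = -39.994517 / 107 = -0.37378053
φ = arcsin(-0.37378053) = -21.948962°

-21.9490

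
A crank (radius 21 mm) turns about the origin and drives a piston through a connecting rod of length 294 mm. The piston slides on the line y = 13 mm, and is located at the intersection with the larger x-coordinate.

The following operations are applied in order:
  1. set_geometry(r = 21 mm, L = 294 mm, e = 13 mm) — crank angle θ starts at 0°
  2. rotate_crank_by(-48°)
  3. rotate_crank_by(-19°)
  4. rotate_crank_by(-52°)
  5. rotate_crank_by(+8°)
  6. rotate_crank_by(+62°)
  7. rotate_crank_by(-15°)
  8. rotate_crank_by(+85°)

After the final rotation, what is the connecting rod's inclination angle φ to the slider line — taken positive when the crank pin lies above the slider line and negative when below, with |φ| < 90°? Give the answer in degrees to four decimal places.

-1.0669

set_geometry: r = 21 mm, L = 294 mm, e = 13 mm; θ ← 0°
rotate_crank_by(-48°): θ ← 0° -48° = -48°
rotate_crank_by(-19°): θ ← -48° -19° = -67°
rotate_crank_by(-52°): θ ← -67° -52° = -119°
rotate_crank_by(+8°): θ ← -119° +8° = -111°
rotate_crank_by(+62°): θ ← -111° +62° = -49°
rotate_crank_by(-15°): θ ← -49° -15° = -64°
rotate_crank_by(+85°): θ ← -64° +85° = 21°
crank pin P = (r cos θ, r sin θ) = (19.605189, 7.525727)
h = r sin θ − e = 7.525727 − 13 = -5.474273
sin φ = h / L = -5.474273 / 294 = -0.01861998
φ = arcsin(-0.01861998) = -1.066908°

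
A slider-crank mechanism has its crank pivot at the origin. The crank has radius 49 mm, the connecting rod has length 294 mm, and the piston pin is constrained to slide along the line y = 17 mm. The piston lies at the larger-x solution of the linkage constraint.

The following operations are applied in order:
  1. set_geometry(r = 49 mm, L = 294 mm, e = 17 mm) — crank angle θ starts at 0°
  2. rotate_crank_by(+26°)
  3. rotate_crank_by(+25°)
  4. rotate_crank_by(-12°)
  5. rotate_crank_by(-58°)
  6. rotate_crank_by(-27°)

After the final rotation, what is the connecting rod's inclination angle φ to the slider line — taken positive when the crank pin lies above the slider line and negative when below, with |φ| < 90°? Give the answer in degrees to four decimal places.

-10.2366

set_geometry: r = 49 mm, L = 294 mm, e = 17 mm; θ ← 0°
rotate_crank_by(+26°): θ ← 0° +26° = 26°
rotate_crank_by(+25°): θ ← 26° +25° = 51°
rotate_crank_by(-12°): θ ← 51° -12° = 39°
rotate_crank_by(-58°): θ ← 39° -58° = -19°
rotate_crank_by(-27°): θ ← -19° -27° = -46°
crank pin P = (r cos θ, r sin θ) = (34.038260, -35.247650)
h = r sin θ − e = -35.247650 − 17 = -52.247650
sin φ = h / L = -52.247650 / 294 = -0.17771310
φ = arcsin(-0.17771310) = -10.236582°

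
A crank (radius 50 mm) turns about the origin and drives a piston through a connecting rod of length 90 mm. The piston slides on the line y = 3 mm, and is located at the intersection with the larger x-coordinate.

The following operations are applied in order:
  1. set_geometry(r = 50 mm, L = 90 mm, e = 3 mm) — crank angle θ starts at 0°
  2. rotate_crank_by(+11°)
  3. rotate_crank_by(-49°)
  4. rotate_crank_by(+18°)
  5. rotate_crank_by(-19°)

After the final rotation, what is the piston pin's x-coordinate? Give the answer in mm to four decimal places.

121.9963

set_geometry: r = 50 mm, L = 90 mm, e = 3 mm; θ ← 0°
rotate_crank_by(+11°): θ ← 0° +11° = 11°
rotate_crank_by(-49°): θ ← 11° -49° = -38°
rotate_crank_by(+18°): θ ← -38° +18° = -20°
rotate_crank_by(-19°): θ ← -20° -19° = -39°
crank pin P = (r cos θ, r sin θ) = (38.857298, -31.466020)
h = r sin θ − e = -31.466020 − 3 = -34.466020
x = r cos θ + √(L² − h²) = 38.857298 + √(8100.0 − 1187.9065) = 38.857298 + 83.139001 = 121.996299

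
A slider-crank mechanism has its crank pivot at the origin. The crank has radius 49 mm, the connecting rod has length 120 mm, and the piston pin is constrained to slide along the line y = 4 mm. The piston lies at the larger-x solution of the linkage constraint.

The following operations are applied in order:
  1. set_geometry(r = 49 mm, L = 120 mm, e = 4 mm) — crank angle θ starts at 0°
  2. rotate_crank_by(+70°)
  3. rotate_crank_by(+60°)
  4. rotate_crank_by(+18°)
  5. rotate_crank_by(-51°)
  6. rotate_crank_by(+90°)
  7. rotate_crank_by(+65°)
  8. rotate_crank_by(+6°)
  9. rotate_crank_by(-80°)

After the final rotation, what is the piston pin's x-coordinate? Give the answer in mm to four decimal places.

set_geometry: r = 49 mm, L = 120 mm, e = 4 mm; θ ← 0°
rotate_crank_by(+70°): θ ← 0° +70° = 70°
rotate_crank_by(+60°): θ ← 70° +60° = 130°
rotate_crank_by(+18°): θ ← 130° +18° = 148°
rotate_crank_by(-51°): θ ← 148° -51° = 97°
rotate_crank_by(+90°): θ ← 97° +90° = 187°
rotate_crank_by(+65°): θ ← 187° +65° = 252°
rotate_crank_by(+6°): θ ← 252° +6° = 258°
rotate_crank_by(-80°): θ ← 258° -80° = 178°
crank pin P = (r cos θ, r sin θ) = (-48.970151, 1.710075)
h = r sin θ − e = 1.710075 − 4 = -2.289925
x = r cos θ + √(L² − h²) = -48.970151 + √(14400.0 − 5.2438) = -48.970151 + 119.978149 = 71.007999

71.0080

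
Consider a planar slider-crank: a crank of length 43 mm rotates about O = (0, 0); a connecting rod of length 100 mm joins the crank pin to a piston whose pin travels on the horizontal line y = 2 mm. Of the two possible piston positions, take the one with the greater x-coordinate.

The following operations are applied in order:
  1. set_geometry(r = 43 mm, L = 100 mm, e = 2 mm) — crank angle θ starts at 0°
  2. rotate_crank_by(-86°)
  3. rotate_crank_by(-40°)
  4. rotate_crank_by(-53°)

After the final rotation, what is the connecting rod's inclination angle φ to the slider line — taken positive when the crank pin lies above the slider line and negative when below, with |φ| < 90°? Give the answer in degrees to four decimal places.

-1.5761

set_geometry: r = 43 mm, L = 100 mm, e = 2 mm; θ ← 0°
rotate_crank_by(-86°): θ ← 0° -86° = -86°
rotate_crank_by(-40°): θ ← -86° -40° = -126°
rotate_crank_by(-53°): θ ← -126° -53° = -179°
crank pin P = (r cos θ, r sin θ) = (-42.993451, -0.750453)
h = r sin θ − e = -0.750453 − 2 = -2.750453
sin φ = h / L = -2.750453 / 100 = -0.02750453
φ = arcsin(-0.02750453) = -1.576093°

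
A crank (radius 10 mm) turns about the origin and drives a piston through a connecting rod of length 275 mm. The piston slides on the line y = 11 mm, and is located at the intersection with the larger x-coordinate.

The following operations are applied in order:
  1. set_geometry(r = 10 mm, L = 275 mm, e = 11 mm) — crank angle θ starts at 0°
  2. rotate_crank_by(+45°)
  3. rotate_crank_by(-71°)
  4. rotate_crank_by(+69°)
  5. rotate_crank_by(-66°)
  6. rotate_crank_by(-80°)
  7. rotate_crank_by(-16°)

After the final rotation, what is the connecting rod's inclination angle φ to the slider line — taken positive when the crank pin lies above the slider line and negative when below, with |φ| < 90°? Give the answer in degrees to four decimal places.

set_geometry: r = 10 mm, L = 275 mm, e = 11 mm; θ ← 0°
rotate_crank_by(+45°): θ ← 0° +45° = 45°
rotate_crank_by(-71°): θ ← 45° -71° = -26°
rotate_crank_by(+69°): θ ← -26° +69° = 43°
rotate_crank_by(-66°): θ ← 43° -66° = -23°
rotate_crank_by(-80°): θ ← -23° -80° = -103°
rotate_crank_by(-16°): θ ← -103° -16° = -119°
crank pin P = (r cos θ, r sin θ) = (-4.848096, -8.746197)
h = r sin θ − e = -8.746197 − 11 = -19.746197
sin φ = h / L = -19.746197 / 275 = -0.07180435
φ = arcsin(-0.07180435) = -4.117630°

-4.1176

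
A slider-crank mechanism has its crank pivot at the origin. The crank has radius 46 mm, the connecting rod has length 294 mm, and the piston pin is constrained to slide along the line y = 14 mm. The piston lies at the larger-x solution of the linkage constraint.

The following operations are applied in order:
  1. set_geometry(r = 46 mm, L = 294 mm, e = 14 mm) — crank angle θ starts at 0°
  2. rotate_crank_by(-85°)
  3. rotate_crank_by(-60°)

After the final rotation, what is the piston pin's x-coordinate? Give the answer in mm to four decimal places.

set_geometry: r = 46 mm, L = 294 mm, e = 14 mm; θ ← 0°
rotate_crank_by(-85°): θ ← 0° -85° = -85°
rotate_crank_by(-60°): θ ← -85° -60° = -145°
crank pin P = (r cos θ, r sin θ) = (-37.680994, -26.384516)
h = r sin θ − e = -26.384516 − 14 = -40.384516
x = r cos θ + √(L² − h²) = -37.680994 + √(86436.0 − 1630.9091) = -37.680994 + 291.213136 = 253.532142

253.5321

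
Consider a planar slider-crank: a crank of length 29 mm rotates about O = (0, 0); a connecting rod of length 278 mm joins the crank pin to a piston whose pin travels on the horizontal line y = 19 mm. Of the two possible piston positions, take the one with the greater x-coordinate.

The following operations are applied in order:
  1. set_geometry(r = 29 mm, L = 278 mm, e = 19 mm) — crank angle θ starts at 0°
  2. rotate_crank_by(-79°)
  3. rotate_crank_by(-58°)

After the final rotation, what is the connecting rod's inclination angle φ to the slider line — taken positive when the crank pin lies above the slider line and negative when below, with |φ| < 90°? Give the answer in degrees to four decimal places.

set_geometry: r = 29 mm, L = 278 mm, e = 19 mm; θ ← 0°
rotate_crank_by(-79°): θ ← 0° -79° = -79°
rotate_crank_by(-58°): θ ← -79° -58° = -137°
crank pin P = (r cos θ, r sin θ) = (-21.209257, -19.777952)
h = r sin θ − e = -19.777952 − 19 = -38.777952
sin φ = h / L = -38.777952 / 278 = -0.13948904
φ = arcsin(-0.13948904) = -8.018280°

-8.0183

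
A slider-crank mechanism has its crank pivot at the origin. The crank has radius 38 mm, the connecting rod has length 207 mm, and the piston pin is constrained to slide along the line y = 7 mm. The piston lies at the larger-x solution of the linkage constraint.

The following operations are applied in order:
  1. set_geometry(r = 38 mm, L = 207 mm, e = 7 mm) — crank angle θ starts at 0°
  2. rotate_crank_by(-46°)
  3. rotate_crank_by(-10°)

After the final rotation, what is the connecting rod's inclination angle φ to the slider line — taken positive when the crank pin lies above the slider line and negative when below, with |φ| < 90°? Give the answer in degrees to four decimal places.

set_geometry: r = 38 mm, L = 207 mm, e = 7 mm; θ ← 0°
rotate_crank_by(-46°): θ ← 0° -46° = -46°
rotate_crank_by(-10°): θ ← -46° -10° = -56°
crank pin P = (r cos θ, r sin θ) = (21.249330, -31.503428)
h = r sin θ − e = -31.503428 − 7 = -38.503428
sin φ = h / L = -38.503428 / 207 = -0.18600690
φ = arcsin(-0.18600690) = -10.719842°

-10.7198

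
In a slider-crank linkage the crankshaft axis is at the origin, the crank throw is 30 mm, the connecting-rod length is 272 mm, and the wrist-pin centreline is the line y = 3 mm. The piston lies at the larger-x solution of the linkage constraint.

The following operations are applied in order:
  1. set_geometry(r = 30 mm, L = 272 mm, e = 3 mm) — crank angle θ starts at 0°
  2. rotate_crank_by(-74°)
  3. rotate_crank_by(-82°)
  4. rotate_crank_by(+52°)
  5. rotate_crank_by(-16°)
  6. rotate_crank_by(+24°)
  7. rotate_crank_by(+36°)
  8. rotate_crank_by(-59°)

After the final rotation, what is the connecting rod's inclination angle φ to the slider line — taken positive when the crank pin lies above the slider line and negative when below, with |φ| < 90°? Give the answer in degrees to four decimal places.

set_geometry: r = 30 mm, L = 272 mm, e = 3 mm; θ ← 0°
rotate_crank_by(-74°): θ ← 0° -74° = -74°
rotate_crank_by(-82°): θ ← -74° -82° = -156°
rotate_crank_by(+52°): θ ← -156° +52° = -104°
rotate_crank_by(-16°): θ ← -104° -16° = -120°
rotate_crank_by(+24°): θ ← -120° +24° = -96°
rotate_crank_by(+36°): θ ← -96° +36° = -60°
rotate_crank_by(-59°): θ ← -60° -59° = -119°
crank pin P = (r cos θ, r sin θ) = (-14.544289, -26.238591)
h = r sin θ − e = -26.238591 − 3 = -29.238591
sin φ = h / L = -29.238591 / 272 = -0.10749482
φ = arcsin(-0.10749482) = -6.170923°

-6.1709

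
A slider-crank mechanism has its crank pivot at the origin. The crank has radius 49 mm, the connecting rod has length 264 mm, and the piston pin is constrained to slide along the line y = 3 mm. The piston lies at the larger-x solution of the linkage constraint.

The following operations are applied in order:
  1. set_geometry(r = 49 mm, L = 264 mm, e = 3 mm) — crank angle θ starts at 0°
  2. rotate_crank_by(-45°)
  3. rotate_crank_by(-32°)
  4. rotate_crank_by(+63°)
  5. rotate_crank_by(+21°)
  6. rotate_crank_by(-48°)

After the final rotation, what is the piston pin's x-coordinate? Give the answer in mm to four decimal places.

set_geometry: r = 49 mm, L = 264 mm, e = 3 mm; θ ← 0°
rotate_crank_by(-45°): θ ← 0° -45° = -45°
rotate_crank_by(-32°): θ ← -45° -32° = -77°
rotate_crank_by(+63°): θ ← -77° +63° = -14°
rotate_crank_by(+21°): θ ← -14° +21° = 7°
rotate_crank_by(-48°): θ ← 7° -48° = -41°
crank pin P = (r cos θ, r sin θ) = (36.980769, -32.146892)
h = r sin θ − e = -32.146892 − 3 = -35.146892
x = r cos θ + √(L² − h²) = 36.980769 + √(69696.0 − 1235.3040) = 36.980769 + 261.649949 = 298.630719

298.6307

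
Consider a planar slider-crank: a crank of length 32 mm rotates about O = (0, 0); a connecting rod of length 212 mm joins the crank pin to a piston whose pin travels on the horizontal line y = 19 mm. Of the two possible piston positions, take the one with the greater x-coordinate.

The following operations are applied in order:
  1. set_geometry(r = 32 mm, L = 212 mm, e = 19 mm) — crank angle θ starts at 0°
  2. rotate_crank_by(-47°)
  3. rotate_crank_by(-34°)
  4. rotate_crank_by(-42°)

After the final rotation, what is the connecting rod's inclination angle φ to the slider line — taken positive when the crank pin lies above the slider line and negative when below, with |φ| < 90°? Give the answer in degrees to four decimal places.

-12.4868

set_geometry: r = 32 mm, L = 212 mm, e = 19 mm; θ ← 0°
rotate_crank_by(-47°): θ ← 0° -47° = -47°
rotate_crank_by(-34°): θ ← -47° -34° = -81°
rotate_crank_by(-42°): θ ← -81° -42° = -123°
crank pin P = (r cos θ, r sin θ) = (-17.428449, -26.837458)
h = r sin θ − e = -26.837458 − 19 = -45.837458
sin φ = h / L = -45.837458 / 212 = -0.21621443
φ = arcsin(-0.21621443) = -12.486785°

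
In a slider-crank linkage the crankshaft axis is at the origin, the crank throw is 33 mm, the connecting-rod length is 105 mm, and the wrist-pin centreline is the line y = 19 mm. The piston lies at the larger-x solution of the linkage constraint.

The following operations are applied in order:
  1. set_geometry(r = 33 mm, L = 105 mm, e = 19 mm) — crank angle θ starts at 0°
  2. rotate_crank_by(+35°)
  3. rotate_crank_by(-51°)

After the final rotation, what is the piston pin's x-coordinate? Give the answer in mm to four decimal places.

132.8928

set_geometry: r = 33 mm, L = 105 mm, e = 19 mm; θ ← 0°
rotate_crank_by(+35°): θ ← 0° +35° = 35°
rotate_crank_by(-51°): θ ← 35° -51° = -16°
crank pin P = (r cos θ, r sin θ) = (31.721636, -9.096033)
h = r sin θ − e = -9.096033 − 19 = -28.096033
x = r cos θ + √(L² − h²) = 31.721636 + √(11025.0 − 789.3871) = 31.721636 + 101.171206 = 132.892842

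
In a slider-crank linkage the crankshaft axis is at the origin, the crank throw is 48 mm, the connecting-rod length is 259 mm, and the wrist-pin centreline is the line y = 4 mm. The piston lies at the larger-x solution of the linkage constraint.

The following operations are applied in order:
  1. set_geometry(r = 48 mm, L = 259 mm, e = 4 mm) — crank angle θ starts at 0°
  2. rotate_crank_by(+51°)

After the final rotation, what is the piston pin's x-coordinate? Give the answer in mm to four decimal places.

set_geometry: r = 48 mm, L = 259 mm, e = 4 mm; θ ← 0°
rotate_crank_by(+51°): θ ← 0° +51° = 51°
crank pin P = (r cos θ, r sin θ) = (30.207379, 37.303006)
h = r sin θ − e = 37.303006 − 4 = 33.303006
x = r cos θ + √(L² − h²) = 30.207379 + √(67081.0 − 1109.0902) = 30.207379 + 256.849975 = 287.057354

287.0574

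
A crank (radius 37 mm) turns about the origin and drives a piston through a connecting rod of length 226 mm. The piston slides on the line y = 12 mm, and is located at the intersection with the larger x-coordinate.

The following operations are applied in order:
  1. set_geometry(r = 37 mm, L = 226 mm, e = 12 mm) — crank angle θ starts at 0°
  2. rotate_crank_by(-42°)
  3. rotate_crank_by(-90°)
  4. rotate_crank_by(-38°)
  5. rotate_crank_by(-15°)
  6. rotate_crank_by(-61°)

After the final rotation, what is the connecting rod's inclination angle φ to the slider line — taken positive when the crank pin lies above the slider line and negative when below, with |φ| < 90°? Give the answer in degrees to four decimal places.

set_geometry: r = 37 mm, L = 226 mm, e = 12 mm; θ ← 0°
rotate_crank_by(-42°): θ ← 0° -42° = -42°
rotate_crank_by(-90°): θ ← -42° -90° = -132°
rotate_crank_by(-38°): θ ← -132° -38° = -170°
rotate_crank_by(-15°): θ ← -170° -15° = -185°
rotate_crank_by(-61°): θ ← -185° -61° = -246°
crank pin P = (r cos θ, r sin θ) = (-15.049256, 33.801182)
h = r sin θ − e = 33.801182 − 12 = 21.801182
sin φ = h / L = 21.801182 / 226 = 0.09646541
φ = arcsin(0.09646541) = 5.535669°

5.5357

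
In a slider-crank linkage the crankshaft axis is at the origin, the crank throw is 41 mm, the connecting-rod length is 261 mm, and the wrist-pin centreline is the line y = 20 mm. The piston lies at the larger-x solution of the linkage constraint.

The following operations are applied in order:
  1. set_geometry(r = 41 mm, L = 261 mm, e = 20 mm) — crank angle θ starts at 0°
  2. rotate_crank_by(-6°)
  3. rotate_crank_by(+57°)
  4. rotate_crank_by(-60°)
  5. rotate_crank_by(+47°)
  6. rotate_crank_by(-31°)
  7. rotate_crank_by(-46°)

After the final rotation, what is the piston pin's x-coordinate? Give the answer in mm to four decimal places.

288.8127

set_geometry: r = 41 mm, L = 261 mm, e = 20 mm; θ ← 0°
rotate_crank_by(-6°): θ ← 0° -6° = -6°
rotate_crank_by(+57°): θ ← -6° +57° = 51°
rotate_crank_by(-60°): θ ← 51° -60° = -9°
rotate_crank_by(+47°): θ ← -9° +47° = 38°
rotate_crank_by(-31°): θ ← 38° -31° = 7°
rotate_crank_by(-46°): θ ← 7° -46° = -39°
crank pin P = (r cos θ, r sin θ) = (31.862984, -25.802136)
h = r sin θ − e = -25.802136 − 20 = -45.802136
x = r cos θ + √(L² − h²) = 31.862984 + √(68121.0 − 2097.8357) = 31.862984 + 256.949731 = 288.812716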